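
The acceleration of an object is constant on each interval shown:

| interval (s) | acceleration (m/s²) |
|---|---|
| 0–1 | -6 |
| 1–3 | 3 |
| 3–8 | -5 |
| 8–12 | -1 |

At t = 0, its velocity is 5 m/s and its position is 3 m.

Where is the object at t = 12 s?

-116.5 m

On each constant-a segment, Δv = aΔt and Δx = v₀Δt + ½aΔt²; chain segment to segment.
0–1 s: v starts 5 m/s; Δx = 5·1 + ½·-6·1² = 2 m; v ends -1 m/s.
1–3 s: v starts -1 m/s; Δx = -1·2 + ½·3·2² = 4 m; v ends 5 m/s.
3–8 s: v starts 5 m/s; Δx = 5·5 + ½·-5·5² = -37.5 m; v ends -20 m/s.
8–12 s: v starts -20 m/s; Δx = -20·4 + ½·-1·4² = -88 m; v ends -24 m/s.
x(12) = 3 + Σ Δx = -116.5 m.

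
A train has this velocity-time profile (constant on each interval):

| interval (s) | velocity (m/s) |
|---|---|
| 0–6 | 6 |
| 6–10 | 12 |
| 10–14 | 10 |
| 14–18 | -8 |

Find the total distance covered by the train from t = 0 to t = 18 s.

156 m

Distance (not displacement) is the total path length: add the absolute areas under v-t.
0–6 s: |6| × 6 = 36 m
6–10 s: |12| × 4 = 48 m
10–14 s: |10| × 4 = 40 m
14–18 s: |-8| × 4 = 32 m
Total distance = 156 m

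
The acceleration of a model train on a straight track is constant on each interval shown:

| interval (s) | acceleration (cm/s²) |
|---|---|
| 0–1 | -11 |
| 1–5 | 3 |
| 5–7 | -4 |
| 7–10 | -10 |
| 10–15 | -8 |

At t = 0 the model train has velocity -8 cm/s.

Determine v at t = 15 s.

-85 cm/s

Δv equals the area under the a-t graph; then v = v₀ + Δv.
0–1 s: -11 × 1 = -11 cm/s
1–5 s: 3 × 4 = 12 cm/s
5–7 s: -4 × 2 = -8 cm/s
7–10 s: -10 × 3 = -30 cm/s
10–15 s: -8 × 5 = -40 cm/s
Δv = -77 cm/s, so v(15) = -8 + (-77) = -85 cm/s.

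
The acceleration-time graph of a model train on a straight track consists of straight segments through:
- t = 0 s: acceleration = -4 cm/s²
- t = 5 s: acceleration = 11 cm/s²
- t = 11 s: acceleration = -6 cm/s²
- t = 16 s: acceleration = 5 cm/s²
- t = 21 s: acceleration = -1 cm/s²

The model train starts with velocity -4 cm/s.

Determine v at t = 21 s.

Δv equals the area under the a-t graph; then v = v₀ + Δv.
0–5 s: ½(-4 + 11)(5) = 17.5 cm/s
5–11 s: ½(11 + -6)(6) = 15 cm/s
11–16 s: ½(-6 + 5)(5) = -2.5 cm/s
16–21 s: ½(5 + -1)(5) = 10 cm/s
Δv = 40 cm/s, so v(21) = -4 + (40) = 36 cm/s.

36 cm/s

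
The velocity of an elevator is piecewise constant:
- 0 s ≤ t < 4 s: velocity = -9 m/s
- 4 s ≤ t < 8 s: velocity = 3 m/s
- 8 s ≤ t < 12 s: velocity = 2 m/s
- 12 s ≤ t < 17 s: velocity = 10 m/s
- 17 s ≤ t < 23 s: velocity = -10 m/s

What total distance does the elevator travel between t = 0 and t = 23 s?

166 m

Total distance travelled is ∫|v| dt — sum the magnitudes of each area piece.
0–4 s: |-9| × 4 = 36 m
4–8 s: |3| × 4 = 12 m
8–12 s: |2| × 4 = 8 m
12–17 s: |10| × 5 = 50 m
17–23 s: |-10| × 6 = 60 m
Total distance = 166 m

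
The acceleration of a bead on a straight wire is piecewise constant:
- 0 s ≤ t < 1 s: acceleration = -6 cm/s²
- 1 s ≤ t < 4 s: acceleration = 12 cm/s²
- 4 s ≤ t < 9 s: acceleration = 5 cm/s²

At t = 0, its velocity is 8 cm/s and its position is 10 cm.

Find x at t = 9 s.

On each constant-a segment, Δv = aΔt and Δx = v₀Δt + ½aΔt²; chain segment to segment.
0–1 s: v starts 8 cm/s; Δx = 8·1 + ½·-6·1² = 5 cm; v ends 2 cm/s.
1–4 s: v starts 2 cm/s; Δx = 2·3 + ½·12·3² = 60 cm; v ends 38 cm/s.
4–9 s: v starts 38 cm/s; Δx = 38·5 + ½·5·5² = 252.5 cm; v ends 63 cm/s.
x(9) = 10 + Σ Δx = 327.5 cm.

327.5 cm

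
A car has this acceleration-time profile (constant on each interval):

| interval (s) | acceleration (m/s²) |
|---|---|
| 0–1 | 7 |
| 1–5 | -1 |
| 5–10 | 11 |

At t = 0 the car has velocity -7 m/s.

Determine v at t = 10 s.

51 m/s

Δv equals the area under the a-t graph; then v = v₀ + Δv.
0–1 s: 7 × 1 = 7 m/s
1–5 s: -1 × 4 = -4 m/s
5–10 s: 11 × 5 = 55 m/s
Δv = 58 m/s, so v(10) = -7 + (58) = 51 m/s.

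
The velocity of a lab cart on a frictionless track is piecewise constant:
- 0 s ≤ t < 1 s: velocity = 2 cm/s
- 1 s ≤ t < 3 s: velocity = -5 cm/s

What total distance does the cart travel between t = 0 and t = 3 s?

12 cm

Distance (not displacement) is the total path length: add the absolute areas under v-t.
0–1 s: |2| × 1 = 2 cm
1–3 s: |-5| × 2 = 10 cm
Total distance = 12 cm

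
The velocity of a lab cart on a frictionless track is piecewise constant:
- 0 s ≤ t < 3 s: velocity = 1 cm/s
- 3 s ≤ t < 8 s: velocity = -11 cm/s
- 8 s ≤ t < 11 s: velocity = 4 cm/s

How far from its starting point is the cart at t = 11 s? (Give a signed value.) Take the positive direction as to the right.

Displacement is the signed area under the v-t curve.
0–3 s: 1 × 3 = 3 cm
3–8 s: -11 × 5 = -55 cm
8–11 s: 4 × 3 = 12 cm
Net displacement = -40 cm

-40 cm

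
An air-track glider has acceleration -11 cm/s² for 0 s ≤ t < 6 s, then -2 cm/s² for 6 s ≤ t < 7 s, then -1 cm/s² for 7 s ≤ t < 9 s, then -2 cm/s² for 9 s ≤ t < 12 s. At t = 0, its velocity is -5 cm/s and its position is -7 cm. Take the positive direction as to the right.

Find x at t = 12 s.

On each constant-a segment, Δv = aΔt and Δx = v₀Δt + ½aΔt²; chain segment to segment.
0–6 s: v starts -5 cm/s; Δx = -5·6 + ½·-11·6² = -228 cm; v ends -71 cm/s.
6–7 s: v starts -71 cm/s; Δx = -71·1 + ½·-2·1² = -72 cm; v ends -73 cm/s.
7–9 s: v starts -73 cm/s; Δx = -73·2 + ½·-1·2² = -148 cm; v ends -75 cm/s.
9–12 s: v starts -75 cm/s; Δx = -75·3 + ½·-2·3² = -234 cm; v ends -81 cm/s.
x(12) = -7 + Σ Δx = -689 cm.

-689 cm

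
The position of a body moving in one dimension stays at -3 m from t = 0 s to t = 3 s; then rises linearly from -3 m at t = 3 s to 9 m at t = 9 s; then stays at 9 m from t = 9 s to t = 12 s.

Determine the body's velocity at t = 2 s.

0 m/s

Velocity is the slope of the x-t graph on 0–3 s: (-3 − -3)/(3 − 0) = 0 m/s.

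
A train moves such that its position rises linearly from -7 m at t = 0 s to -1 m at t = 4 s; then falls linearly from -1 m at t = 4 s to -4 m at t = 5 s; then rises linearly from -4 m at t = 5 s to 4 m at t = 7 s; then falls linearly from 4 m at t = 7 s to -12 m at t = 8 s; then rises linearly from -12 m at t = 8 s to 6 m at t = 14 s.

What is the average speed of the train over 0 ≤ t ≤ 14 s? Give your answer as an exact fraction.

Average speed = (total path length)/(elapsed time); on a piecewise-linear x-t graph the path length is Σ|Δx|.
0–4 s: |Δx| = |-1 − -7| = 6 m
4–5 s: |Δx| = |-4 − -1| = 3 m
5–7 s: |Δx| = |4 − -4| = 8 m
7–8 s: |Δx| = |-12 − 4| = 16 m
8–14 s: |Δx| = |6 − -12| = 18 m
Total path = 51 m; average speed = 51/14 = 51/14 m/s.

51/14 m/s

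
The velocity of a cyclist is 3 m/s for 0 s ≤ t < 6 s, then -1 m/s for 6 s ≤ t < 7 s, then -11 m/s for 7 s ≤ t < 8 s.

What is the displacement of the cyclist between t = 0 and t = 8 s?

6 m

Displacement is the signed area under the v-t curve.
0–6 s: 3 × 6 = 18 m
6–7 s: -1 × 1 = -1 m
7–8 s: -11 × 1 = -11 m
Net displacement = 6 m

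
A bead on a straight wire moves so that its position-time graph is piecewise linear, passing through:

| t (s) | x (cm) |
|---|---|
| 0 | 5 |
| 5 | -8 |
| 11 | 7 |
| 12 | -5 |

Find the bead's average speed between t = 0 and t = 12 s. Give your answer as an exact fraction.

10/3 cm/s

Average speed = (total path length)/(elapsed time); on a piecewise-linear x-t graph the path length is Σ|Δx|.
0–5 s: |Δx| = |-8 − 5| = 13 cm
5–11 s: |Δx| = |7 − -8| = 15 cm
11–12 s: |Δx| = |-5 − 7| = 12 cm
Total path = 40 cm; average speed = 40/12 = 10/3 cm/s.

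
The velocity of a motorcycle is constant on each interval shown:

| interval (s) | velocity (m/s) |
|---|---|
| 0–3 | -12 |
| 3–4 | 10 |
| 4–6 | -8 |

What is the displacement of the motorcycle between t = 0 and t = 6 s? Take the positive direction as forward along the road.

Net displacement equals the area under the velocity-time graph (areas below the axis count negative).
0–3 s: -12 × 3 = -36 m
3–4 s: 10 × 1 = 10 m
4–6 s: -8 × 2 = -16 m
Net displacement = -42 m

-42 m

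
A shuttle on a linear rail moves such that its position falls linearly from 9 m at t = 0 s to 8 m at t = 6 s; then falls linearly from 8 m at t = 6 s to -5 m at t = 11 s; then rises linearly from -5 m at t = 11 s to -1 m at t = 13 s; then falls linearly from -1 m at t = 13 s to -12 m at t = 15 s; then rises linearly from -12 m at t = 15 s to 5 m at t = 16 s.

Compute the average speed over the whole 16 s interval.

Average speed = (total path length)/(elapsed time); on a piecewise-linear x-t graph the path length is Σ|Δx|.
0–6 s: |Δx| = |8 − 9| = 1 m
6–11 s: |Δx| = |-5 − 8| = 13 m
11–13 s: |Δx| = |-1 − -5| = 4 m
13–15 s: |Δx| = |-12 − -1| = 11 m
15–16 s: |Δx| = |5 − -12| = 17 m
Total path = 46 m; average speed = 46/16 = 2.875 m/s.

2.875 m/s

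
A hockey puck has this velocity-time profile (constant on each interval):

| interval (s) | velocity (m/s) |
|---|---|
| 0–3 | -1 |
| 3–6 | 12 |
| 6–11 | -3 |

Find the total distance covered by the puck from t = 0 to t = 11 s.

Distance (not displacement) is the total path length: add the absolute areas under v-t.
0–3 s: |-1| × 3 = 3 m
3–6 s: |12| × 3 = 36 m
6–11 s: |-3| × 5 = 15 m
Total distance = 54 m

54 m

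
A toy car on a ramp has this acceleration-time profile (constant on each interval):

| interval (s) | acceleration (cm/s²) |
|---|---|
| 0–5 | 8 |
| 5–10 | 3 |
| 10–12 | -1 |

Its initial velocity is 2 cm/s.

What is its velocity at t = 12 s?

Δv equals the area under the a-t graph; then v = v₀ + Δv.
0–5 s: 8 × 5 = 40 cm/s
5–10 s: 3 × 5 = 15 cm/s
10–12 s: -1 × 2 = -2 cm/s
Δv = 53 cm/s, so v(12) = 2 + (53) = 55 cm/s.

55 cm/s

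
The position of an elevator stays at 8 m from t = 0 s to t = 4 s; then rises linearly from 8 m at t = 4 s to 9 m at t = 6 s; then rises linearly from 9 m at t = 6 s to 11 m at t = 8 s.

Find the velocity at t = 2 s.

0 m/s

Velocity is the slope of the x-t graph on 0–4 s: (8 − 8)/(4 − 0) = 0 m/s.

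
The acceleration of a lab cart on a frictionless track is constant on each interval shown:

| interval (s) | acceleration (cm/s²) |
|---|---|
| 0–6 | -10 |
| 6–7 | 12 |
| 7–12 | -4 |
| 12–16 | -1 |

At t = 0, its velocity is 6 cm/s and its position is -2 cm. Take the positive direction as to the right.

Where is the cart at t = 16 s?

On each constant-a segment, Δv = aΔt and Δx = v₀Δt + ½aΔt²; chain segment to segment.
0–6 s: v starts 6 cm/s; Δx = 6·6 + ½·-10·6² = -144 cm; v ends -54 cm/s.
6–7 s: v starts -54 cm/s; Δx = -54·1 + ½·12·1² = -48 cm; v ends -42 cm/s.
7–12 s: v starts -42 cm/s; Δx = -42·5 + ½·-4·5² = -260 cm; v ends -62 cm/s.
12–16 s: v starts -62 cm/s; Δx = -62·4 + ½·-1·4² = -256 cm; v ends -66 cm/s.
x(16) = -2 + Σ Δx = -710 cm.

-710 cm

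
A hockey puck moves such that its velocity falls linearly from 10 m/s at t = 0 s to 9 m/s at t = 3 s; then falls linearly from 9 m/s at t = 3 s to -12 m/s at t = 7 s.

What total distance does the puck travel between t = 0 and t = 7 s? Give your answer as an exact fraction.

699/14 m

Total distance travelled is ∫|v| dt — sum the magnitudes of each area piece.
0–3 s: |½(10 + 9)(3)| = 28.5 m
3–7 s: v = 0 at t = 33/7 s; triangle areas 54/7 + 96/7 = 150/7 m
Total distance = 699/14 m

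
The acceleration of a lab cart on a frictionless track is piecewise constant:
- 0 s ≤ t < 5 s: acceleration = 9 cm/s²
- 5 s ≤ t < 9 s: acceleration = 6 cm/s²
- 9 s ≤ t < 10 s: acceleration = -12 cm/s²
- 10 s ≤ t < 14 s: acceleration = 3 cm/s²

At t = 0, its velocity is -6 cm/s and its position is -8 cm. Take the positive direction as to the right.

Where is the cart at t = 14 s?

563.5 cm

On each constant-a segment, Δv = aΔt and Δx = v₀Δt + ½aΔt²; chain segment to segment.
0–5 s: v starts -6 cm/s; Δx = -6·5 + ½·9·5² = 82.5 cm; v ends 39 cm/s.
5–9 s: v starts 39 cm/s; Δx = 39·4 + ½·6·4² = 204 cm; v ends 63 cm/s.
9–10 s: v starts 63 cm/s; Δx = 63·1 + ½·-12·1² = 57 cm; v ends 51 cm/s.
10–14 s: v starts 51 cm/s; Δx = 51·4 + ½·3·4² = 228 cm; v ends 63 cm/s.
x(14) = -8 + Σ Δx = 563.5 cm.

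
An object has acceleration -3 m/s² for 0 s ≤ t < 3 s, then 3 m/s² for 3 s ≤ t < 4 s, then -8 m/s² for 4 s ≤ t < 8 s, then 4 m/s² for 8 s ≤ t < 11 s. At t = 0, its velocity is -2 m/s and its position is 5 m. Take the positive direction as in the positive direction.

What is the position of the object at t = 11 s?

On each constant-a segment, Δv = aΔt and Δx = v₀Δt + ½aΔt²; chain segment to segment.
0–3 s: v starts -2 m/s; Δx = -2·3 + ½·-3·3² = -19.5 m; v ends -11 m/s.
3–4 s: v starts -11 m/s; Δx = -11·1 + ½·3·1² = -9.5 m; v ends -8 m/s.
4–8 s: v starts -8 m/s; Δx = -8·4 + ½·-8·4² = -96 m; v ends -40 m/s.
8–11 s: v starts -40 m/s; Δx = -40·3 + ½·4·3² = -102 m; v ends -28 m/s.
x(11) = 5 + Σ Δx = -222 m.

-222 m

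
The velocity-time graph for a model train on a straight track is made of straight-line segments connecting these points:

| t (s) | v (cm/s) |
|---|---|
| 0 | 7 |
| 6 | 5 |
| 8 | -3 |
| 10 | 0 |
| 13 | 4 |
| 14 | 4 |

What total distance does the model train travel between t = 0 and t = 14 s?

Total distance travelled is ∫|v| dt — sum the magnitudes of each area piece.
0–6 s: |½(7 + 5)(6)| = 36 cm
6–8 s: v = 0 at t = 7.25 s; triangle areas 3.125 + 1.125 = 4.25 cm
8–10 s: |½(-3 + 0)(2)| = 3 cm
10–13 s: |½(0 + 4)(3)| = 6 cm
13–14 s: |4| × 1 = 4 cm
Total distance = 53.25 cm

53.25 cm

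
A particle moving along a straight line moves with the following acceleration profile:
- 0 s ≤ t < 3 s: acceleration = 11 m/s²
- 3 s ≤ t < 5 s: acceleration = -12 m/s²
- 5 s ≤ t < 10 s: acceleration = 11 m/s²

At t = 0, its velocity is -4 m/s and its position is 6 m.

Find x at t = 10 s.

240 m

On each constant-a segment, Δv = aΔt and Δx = v₀Δt + ½aΔt²; chain segment to segment.
0–3 s: v starts -4 m/s; Δx = -4·3 + ½·11·3² = 37.5 m; v ends 29 m/s.
3–5 s: v starts 29 m/s; Δx = 29·2 + ½·-12·2² = 34 m; v ends 5 m/s.
5–10 s: v starts 5 m/s; Δx = 5·5 + ½·11·5² = 162.5 m; v ends 60 m/s.
x(10) = 6 + Σ Δx = 240 m.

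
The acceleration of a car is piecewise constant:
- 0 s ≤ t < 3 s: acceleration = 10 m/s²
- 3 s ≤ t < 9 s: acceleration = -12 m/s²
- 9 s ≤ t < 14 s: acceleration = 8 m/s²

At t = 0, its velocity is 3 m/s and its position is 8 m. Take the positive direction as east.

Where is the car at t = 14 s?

On each constant-a segment, Δv = aΔt and Δx = v₀Δt + ½aΔt²; chain segment to segment.
0–3 s: v starts 3 m/s; Δx = 3·3 + ½·10·3² = 54 m; v ends 33 m/s.
3–9 s: v starts 33 m/s; Δx = 33·6 + ½·-12·6² = -18 m; v ends -39 m/s.
9–14 s: v starts -39 m/s; Δx = -39·5 + ½·8·5² = -95 m; v ends 1 m/s.
x(14) = 8 + Σ Δx = -51 m.

-51 m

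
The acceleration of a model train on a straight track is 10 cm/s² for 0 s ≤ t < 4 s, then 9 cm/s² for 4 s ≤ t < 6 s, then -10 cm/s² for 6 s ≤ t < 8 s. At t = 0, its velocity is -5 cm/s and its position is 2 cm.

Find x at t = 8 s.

236 cm

On each constant-a segment, Δv = aΔt and Δx = v₀Δt + ½aΔt²; chain segment to segment.
0–4 s: v starts -5 cm/s; Δx = -5·4 + ½·10·4² = 60 cm; v ends 35 cm/s.
4–6 s: v starts 35 cm/s; Δx = 35·2 + ½·9·2² = 88 cm; v ends 53 cm/s.
6–8 s: v starts 53 cm/s; Δx = 53·2 + ½·-10·2² = 86 cm; v ends 33 cm/s.
x(8) = 2 + Σ Δx = 236 cm.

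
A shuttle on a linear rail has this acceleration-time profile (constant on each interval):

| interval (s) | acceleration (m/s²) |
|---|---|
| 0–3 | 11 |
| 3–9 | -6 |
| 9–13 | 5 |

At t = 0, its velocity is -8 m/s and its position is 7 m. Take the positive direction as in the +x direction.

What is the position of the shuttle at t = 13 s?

On each constant-a segment, Δv = aΔt and Δx = v₀Δt + ½aΔt²; chain segment to segment.
0–3 s: v starts -8 m/s; Δx = -8·3 + ½·11·3² = 25.5 m; v ends 25 m/s.
3–9 s: v starts 25 m/s; Δx = 25·6 + ½·-6·6² = 42 m; v ends -11 m/s.
9–13 s: v starts -11 m/s; Δx = -11·4 + ½·5·4² = -4 m; v ends 9 m/s.
x(13) = 7 + Σ Δx = 70.5 m.

70.5 m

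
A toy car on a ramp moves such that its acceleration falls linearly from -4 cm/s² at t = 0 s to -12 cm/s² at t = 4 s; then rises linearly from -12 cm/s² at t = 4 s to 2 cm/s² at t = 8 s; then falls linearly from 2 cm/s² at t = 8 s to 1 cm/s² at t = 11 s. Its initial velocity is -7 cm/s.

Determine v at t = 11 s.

-54.5 cm/s

Δv equals the area under the a-t graph; then v = v₀ + Δv.
0–4 s: ½(-4 + -12)(4) = -32 cm/s
4–8 s: ½(-12 + 2)(4) = -20 cm/s
8–11 s: ½(2 + 1)(3) = 4.5 cm/s
Δv = -47.5 cm/s, so v(11) = -7 + (-47.5) = -54.5 cm/s.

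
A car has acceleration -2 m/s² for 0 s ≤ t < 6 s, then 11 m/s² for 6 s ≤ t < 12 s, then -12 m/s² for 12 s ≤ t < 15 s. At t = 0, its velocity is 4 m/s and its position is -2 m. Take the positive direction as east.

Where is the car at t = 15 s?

256 m

On each constant-a segment, Δv = aΔt and Δx = v₀Δt + ½aΔt²; chain segment to segment.
0–6 s: v starts 4 m/s; Δx = 4·6 + ½·-2·6² = -12 m; v ends -8 m/s.
6–12 s: v starts -8 m/s; Δx = -8·6 + ½·11·6² = 150 m; v ends 58 m/s.
12–15 s: v starts 58 m/s; Δx = 58·3 + ½·-12·3² = 120 m; v ends 22 m/s.
x(15) = -2 + Σ Δx = 256 m.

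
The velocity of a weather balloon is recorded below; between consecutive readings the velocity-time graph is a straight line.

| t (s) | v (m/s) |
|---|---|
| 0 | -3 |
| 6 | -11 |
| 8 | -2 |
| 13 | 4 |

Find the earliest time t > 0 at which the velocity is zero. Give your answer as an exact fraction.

t = 29/3 s

v changes sign on 8–13 s (from -2 to 4); the graph is linear there, so v = 0 at t = 8 + (2)·(13 − 8)/(4 − -2) = 29/3 s.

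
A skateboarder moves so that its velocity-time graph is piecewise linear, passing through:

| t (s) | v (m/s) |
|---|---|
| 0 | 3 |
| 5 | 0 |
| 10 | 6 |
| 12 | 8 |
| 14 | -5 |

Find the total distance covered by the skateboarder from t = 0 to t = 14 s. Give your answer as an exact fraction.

1127/26 m

Distance (not displacement) is the total path length: add the absolute areas under v-t.
0–5 s: |½(3 + 0)(5)| = 7.5 m
5–10 s: |½(0 + 6)(5)| = 15 m
10–12 s: |½(6 + 8)(2)| = 14 m
12–14 s: v = 0 at t = 172/13 s; triangle areas 64/13 + 25/13 = 89/13 m
Total distance = 1127/26 m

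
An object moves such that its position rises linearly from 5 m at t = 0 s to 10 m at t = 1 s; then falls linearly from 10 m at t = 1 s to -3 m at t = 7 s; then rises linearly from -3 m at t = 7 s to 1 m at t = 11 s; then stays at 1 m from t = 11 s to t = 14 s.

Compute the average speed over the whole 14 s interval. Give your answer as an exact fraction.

11/7 m/s

Average speed = (total path length)/(elapsed time); on a piecewise-linear x-t graph the path length is Σ|Δx|.
0–1 s: |Δx| = |10 − 5| = 5 m
1–7 s: |Δx| = |-3 − 10| = 13 m
7–11 s: |Δx| = |1 − -3| = 4 m
11–14 s: |Δx| = |1 − 1| = 0 m
Total path = 22 m; average speed = 22/14 = 11/7 m/s.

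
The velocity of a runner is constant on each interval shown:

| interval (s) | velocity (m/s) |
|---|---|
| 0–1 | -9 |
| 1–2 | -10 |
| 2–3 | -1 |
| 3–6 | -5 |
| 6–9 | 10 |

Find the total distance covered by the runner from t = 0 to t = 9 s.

Total distance travelled is ∫|v| dt — sum the magnitudes of each area piece.
0–1 s: |-9| × 1 = 9 m
1–2 s: |-10| × 1 = 10 m
2–3 s: |-1| × 1 = 1 m
3–6 s: |-5| × 3 = 15 m
6–9 s: |10| × 3 = 30 m
Total distance = 65 m

65 m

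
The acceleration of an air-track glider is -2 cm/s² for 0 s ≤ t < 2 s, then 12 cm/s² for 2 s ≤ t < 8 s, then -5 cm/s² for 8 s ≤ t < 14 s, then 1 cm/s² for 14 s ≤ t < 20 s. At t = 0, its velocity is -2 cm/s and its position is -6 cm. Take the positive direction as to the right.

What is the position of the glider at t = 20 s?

706 cm

On each constant-a segment, Δv = aΔt and Δx = v₀Δt + ½aΔt²; chain segment to segment.
0–2 s: v starts -2 cm/s; Δx = -2·2 + ½·-2·2² = -8 cm; v ends -6 cm/s.
2–8 s: v starts -6 cm/s; Δx = -6·6 + ½·12·6² = 180 cm; v ends 66 cm/s.
8–14 s: v starts 66 cm/s; Δx = 66·6 + ½·-5·6² = 306 cm; v ends 36 cm/s.
14–20 s: v starts 36 cm/s; Δx = 36·6 + ½·1·6² = 234 cm; v ends 42 cm/s.
x(20) = -6 + Σ Δx = 706 cm.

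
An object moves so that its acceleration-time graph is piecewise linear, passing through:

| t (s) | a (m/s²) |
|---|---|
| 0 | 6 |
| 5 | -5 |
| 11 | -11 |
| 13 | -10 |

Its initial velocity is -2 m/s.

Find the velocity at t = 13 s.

Δv equals the area under the a-t graph; then v = v₀ + Δv.
0–5 s: ½(6 + -5)(5) = 2.5 m/s
5–11 s: ½(-5 + -11)(6) = -48 m/s
11–13 s: ½(-11 + -10)(2) = -21 m/s
Δv = -66.5 m/s, so v(13) = -2 + (-66.5) = -68.5 m/s.

-68.5 m/s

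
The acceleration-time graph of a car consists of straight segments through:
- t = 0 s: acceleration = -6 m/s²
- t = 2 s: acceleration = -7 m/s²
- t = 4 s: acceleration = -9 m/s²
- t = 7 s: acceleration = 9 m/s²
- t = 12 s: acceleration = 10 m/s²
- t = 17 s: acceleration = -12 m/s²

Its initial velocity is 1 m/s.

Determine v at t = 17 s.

14.5 m/s

Δv equals the area under the a-t graph; then v = v₀ + Δv.
0–2 s: ½(-6 + -7)(2) = -13 m/s
2–4 s: ½(-7 + -9)(2) = -16 m/s
4–7 s: ½(-9 + 9)(3) = 0 m/s
7–12 s: ½(9 + 10)(5) = 47.5 m/s
12–17 s: ½(10 + -12)(5) = -5 m/s
Δv = 13.5 m/s, so v(17) = 1 + (13.5) = 14.5 m/s.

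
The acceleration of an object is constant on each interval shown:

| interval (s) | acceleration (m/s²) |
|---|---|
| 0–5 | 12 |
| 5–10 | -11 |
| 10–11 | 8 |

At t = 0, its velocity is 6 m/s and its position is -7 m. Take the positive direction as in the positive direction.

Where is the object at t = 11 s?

On each constant-a segment, Δv = aΔt and Δx = v₀Δt + ½aΔt²; chain segment to segment.
0–5 s: v starts 6 m/s; Δx = 6·5 + ½·12·5² = 180 m; v ends 66 m/s.
5–10 s: v starts 66 m/s; Δx = 66·5 + ½·-11·5² = 192.5 m; v ends 11 m/s.
10–11 s: v starts 11 m/s; Δx = 11·1 + ½·8·1² = 15 m; v ends 19 m/s.
x(11) = -7 + Σ Δx = 380.5 m.

380.5 m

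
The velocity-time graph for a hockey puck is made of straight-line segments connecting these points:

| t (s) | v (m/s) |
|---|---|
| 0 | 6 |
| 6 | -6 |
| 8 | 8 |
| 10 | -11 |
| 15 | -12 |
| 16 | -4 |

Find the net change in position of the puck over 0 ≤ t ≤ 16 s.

-66.5 m

Displacement is the signed area under the v-t curve.
0–6 s: ½(6 + -6)(6) = 0 m
6–8 s: ½(-6 + 8)(2) = 2 m
8–10 s: ½(8 + -11)(2) = -3 m
10–15 s: ½(-11 + -12)(5) = -57.5 m
15–16 s: ½(-12 + -4)(1) = -8 m
Net displacement = -66.5 m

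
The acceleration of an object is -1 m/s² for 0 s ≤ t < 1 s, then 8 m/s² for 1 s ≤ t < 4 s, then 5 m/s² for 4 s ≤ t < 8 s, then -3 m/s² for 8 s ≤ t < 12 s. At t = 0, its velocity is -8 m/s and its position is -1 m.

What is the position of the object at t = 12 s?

215.5 m

On each constant-a segment, Δv = aΔt and Δx = v₀Δt + ½aΔt²; chain segment to segment.
0–1 s: v starts -8 m/s; Δx = -8·1 + ½·-1·1² = -8.5 m; v ends -9 m/s.
1–4 s: v starts -9 m/s; Δx = -9·3 + ½·8·3² = 9 m; v ends 15 m/s.
4–8 s: v starts 15 m/s; Δx = 15·4 + ½·5·4² = 100 m; v ends 35 m/s.
8–12 s: v starts 35 m/s; Δx = 35·4 + ½·-3·4² = 116 m; v ends 23 m/s.
x(12) = -1 + Σ Δx = 215.5 m.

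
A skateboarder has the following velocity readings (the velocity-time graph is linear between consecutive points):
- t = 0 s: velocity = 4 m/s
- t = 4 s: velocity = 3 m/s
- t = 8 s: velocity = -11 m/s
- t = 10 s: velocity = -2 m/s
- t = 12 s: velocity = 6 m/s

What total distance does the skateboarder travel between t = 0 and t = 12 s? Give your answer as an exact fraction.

354/7 m

Total distance travelled is ∫|v| dt — sum the magnitudes of each area piece.
0–4 s: |½(4 + 3)(4)| = 14 m
4–8 s: v = 0 at t = 34/7 s; triangle areas 9/7 + 121/7 = 130/7 m
8–10 s: |½(-11 + -2)(2)| = 13 m
10–12 s: v = 0 at t = 10.5 s; triangle areas 0.5 + 4.5 = 5 m
Total distance = 354/7 m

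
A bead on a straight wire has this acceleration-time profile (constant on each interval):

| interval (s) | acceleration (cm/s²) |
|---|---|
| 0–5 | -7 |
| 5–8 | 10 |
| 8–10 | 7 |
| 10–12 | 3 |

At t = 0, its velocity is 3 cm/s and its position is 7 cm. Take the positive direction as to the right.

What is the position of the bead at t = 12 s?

-76.5 cm

On each constant-a segment, Δv = aΔt and Δx = v₀Δt + ½aΔt²; chain segment to segment.
0–5 s: v starts 3 cm/s; Δx = 3·5 + ½·-7·5² = -72.5 cm; v ends -32 cm/s.
5–8 s: v starts -32 cm/s; Δx = -32·3 + ½·10·3² = -51 cm; v ends -2 cm/s.
8–10 s: v starts -2 cm/s; Δx = -2·2 + ½·7·2² = 10 cm; v ends 12 cm/s.
10–12 s: v starts 12 cm/s; Δx = 12·2 + ½·3·2² = 30 cm; v ends 18 cm/s.
x(12) = 7 + Σ Δx = -76.5 cm.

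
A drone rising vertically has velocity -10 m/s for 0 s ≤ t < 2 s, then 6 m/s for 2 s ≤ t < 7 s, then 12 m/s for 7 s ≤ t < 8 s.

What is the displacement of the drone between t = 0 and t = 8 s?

Net displacement equals the area under the velocity-time graph (areas below the axis count negative).
0–2 s: -10 × 2 = -20 m
2–7 s: 6 × 5 = 30 m
7–8 s: 12 × 1 = 12 m
Net displacement = 22 m

22 m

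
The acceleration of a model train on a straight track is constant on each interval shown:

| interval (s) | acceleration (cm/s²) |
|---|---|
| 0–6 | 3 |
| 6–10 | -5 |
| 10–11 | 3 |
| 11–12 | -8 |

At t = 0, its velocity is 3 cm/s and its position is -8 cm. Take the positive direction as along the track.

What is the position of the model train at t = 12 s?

On each constant-a segment, Δv = aΔt and Δx = v₀Δt + ½aΔt²; chain segment to segment.
0–6 s: v starts 3 cm/s; Δx = 3·6 + ½·3·6² = 72 cm; v ends 21 cm/s.
6–10 s: v starts 21 cm/s; Δx = 21·4 + ½·-5·4² = 44 cm; v ends 1 cm/s.
10–11 s: v starts 1 cm/s; Δx = 1·1 + ½·3·1² = 2.5 cm; v ends 4 cm/s.
11–12 s: v starts 4 cm/s; Δx = 4·1 + ½·-8·1² = 0 cm; v ends -4 cm/s.
x(12) = -8 + Σ Δx = 110.5 cm.

110.5 cm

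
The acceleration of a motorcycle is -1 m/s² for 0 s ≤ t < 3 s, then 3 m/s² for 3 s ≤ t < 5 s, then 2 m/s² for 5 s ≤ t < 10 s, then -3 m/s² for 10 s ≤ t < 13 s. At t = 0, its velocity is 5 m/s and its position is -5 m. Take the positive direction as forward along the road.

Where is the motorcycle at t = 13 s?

On each constant-a segment, Δv = aΔt and Δx = v₀Δt + ½aΔt²; chain segment to segment.
0–3 s: v starts 5 m/s; Δx = 5·3 + ½·-1·3² = 10.5 m; v ends 2 m/s.
3–5 s: v starts 2 m/s; Δx = 2·2 + ½·3·2² = 10 m; v ends 8 m/s.
5–10 s: v starts 8 m/s; Δx = 8·5 + ½·2·5² = 65 m; v ends 18 m/s.
10–13 s: v starts 18 m/s; Δx = 18·3 + ½·-3·3² = 40.5 m; v ends 9 m/s.
x(13) = -5 + Σ Δx = 121 m.

121 m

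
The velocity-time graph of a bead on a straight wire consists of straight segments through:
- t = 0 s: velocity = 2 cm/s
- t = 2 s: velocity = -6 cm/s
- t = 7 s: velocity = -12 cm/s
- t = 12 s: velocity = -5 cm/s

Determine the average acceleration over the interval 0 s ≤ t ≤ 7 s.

-2 cm/s²

Average acceleration = Δv/Δt = (-12 − 2)/(7 − 0) = -2 cm/s².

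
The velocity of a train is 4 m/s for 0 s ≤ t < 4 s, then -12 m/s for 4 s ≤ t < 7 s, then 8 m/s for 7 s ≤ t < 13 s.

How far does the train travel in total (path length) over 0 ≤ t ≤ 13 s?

100 m

Total distance travelled is ∫|v| dt — sum the magnitudes of each area piece.
0–4 s: |4| × 4 = 16 m
4–7 s: |-12| × 3 = 36 m
7–13 s: |8| × 6 = 48 m
Total distance = 100 m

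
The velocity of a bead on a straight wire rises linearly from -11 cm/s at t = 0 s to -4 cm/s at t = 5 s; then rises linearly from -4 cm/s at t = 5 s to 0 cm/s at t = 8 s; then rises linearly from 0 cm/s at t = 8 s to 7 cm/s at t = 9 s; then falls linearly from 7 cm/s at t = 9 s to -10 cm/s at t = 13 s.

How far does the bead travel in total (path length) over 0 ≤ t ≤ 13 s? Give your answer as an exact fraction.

Distance (not displacement) is the total path length: add the absolute areas under v-t.
0–5 s: |½(-11 + -4)(5)| = 37.5 cm
5–8 s: |½(-4 + 0)(3)| = 6 cm
8–9 s: |½(0 + 7)(1)| = 3.5 cm
9–13 s: v = 0 at t = 181/17 s; triangle areas 98/17 + 200/17 = 298/17 cm
Total distance = 1097/17 cm

1097/17 cm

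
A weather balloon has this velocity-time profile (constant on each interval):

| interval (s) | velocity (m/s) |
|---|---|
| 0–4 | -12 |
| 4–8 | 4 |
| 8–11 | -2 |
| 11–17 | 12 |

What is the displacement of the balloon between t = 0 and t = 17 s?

Displacement is the signed area under the v-t curve.
0–4 s: -12 × 4 = -48 m
4–8 s: 4 × 4 = 16 m
8–11 s: -2 × 3 = -6 m
11–17 s: 12 × 6 = 72 m
Net displacement = 34 m

34 m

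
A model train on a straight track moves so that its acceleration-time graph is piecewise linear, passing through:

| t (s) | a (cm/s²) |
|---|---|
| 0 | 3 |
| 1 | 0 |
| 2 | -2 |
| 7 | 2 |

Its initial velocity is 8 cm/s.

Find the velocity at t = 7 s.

8.5 cm/s

Δv equals the area under the a-t graph; then v = v₀ + Δv.
0–1 s: ½(3 + 0)(1) = 1.5 cm/s
1–2 s: ½(0 + -2)(1) = -1 cm/s
2–7 s: ½(-2 + 2)(5) = 0 cm/s
Δv = 0.5 cm/s, so v(7) = 8 + (0.5) = 8.5 cm/s.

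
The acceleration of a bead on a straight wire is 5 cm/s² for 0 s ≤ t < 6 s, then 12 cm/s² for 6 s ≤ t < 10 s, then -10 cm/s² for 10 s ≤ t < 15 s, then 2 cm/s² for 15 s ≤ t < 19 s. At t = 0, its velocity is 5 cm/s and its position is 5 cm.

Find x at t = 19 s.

799 cm

On each constant-a segment, Δv = aΔt and Δx = v₀Δt + ½aΔt²; chain segment to segment.
0–6 s: v starts 5 cm/s; Δx = 5·6 + ½·5·6² = 120 cm; v ends 35 cm/s.
6–10 s: v starts 35 cm/s; Δx = 35·4 + ½·12·4² = 236 cm; v ends 83 cm/s.
10–15 s: v starts 83 cm/s; Δx = 83·5 + ½·-10·5² = 290 cm; v ends 33 cm/s.
15–19 s: v starts 33 cm/s; Δx = 33·4 + ½·2·4² = 148 cm; v ends 41 cm/s.
x(19) = 5 + Σ Δx = 799 cm.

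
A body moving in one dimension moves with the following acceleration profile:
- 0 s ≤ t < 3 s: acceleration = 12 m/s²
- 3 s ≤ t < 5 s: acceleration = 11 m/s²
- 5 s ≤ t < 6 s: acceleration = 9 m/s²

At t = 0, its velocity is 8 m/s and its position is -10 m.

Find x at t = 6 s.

248.5 m

On each constant-a segment, Δv = aΔt and Δx = v₀Δt + ½aΔt²; chain segment to segment.
0–3 s: v starts 8 m/s; Δx = 8·3 + ½·12·3² = 78 m; v ends 44 m/s.
3–5 s: v starts 44 m/s; Δx = 44·2 + ½·11·2² = 110 m; v ends 66 m/s.
5–6 s: v starts 66 m/s; Δx = 66·1 + ½·9·1² = 70.5 m; v ends 75 m/s.
x(6) = -10 + Σ Δx = 248.5 m.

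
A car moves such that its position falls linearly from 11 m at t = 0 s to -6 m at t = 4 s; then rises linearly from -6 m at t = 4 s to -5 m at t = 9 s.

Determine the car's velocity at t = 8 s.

Velocity is the slope of the x-t graph on 4–9 s: (-5 − -6)/(9 − 4) = 0.2 m/s.

0.2 m/s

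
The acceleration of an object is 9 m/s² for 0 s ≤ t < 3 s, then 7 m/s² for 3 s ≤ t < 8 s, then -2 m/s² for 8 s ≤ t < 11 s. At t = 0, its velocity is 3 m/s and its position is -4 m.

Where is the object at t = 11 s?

On each constant-a segment, Δv = aΔt and Δx = v₀Δt + ½aΔt²; chain segment to segment.
0–3 s: v starts 3 m/s; Δx = 3·3 + ½·9·3² = 49.5 m; v ends 30 m/s.
3–8 s: v starts 30 m/s; Δx = 30·5 + ½·7·5² = 237.5 m; v ends 65 m/s.
8–11 s: v starts 65 m/s; Δx = 65·3 + ½·-2·3² = 186 m; v ends 59 m/s.
x(11) = -4 + Σ Δx = 469 m.

469 m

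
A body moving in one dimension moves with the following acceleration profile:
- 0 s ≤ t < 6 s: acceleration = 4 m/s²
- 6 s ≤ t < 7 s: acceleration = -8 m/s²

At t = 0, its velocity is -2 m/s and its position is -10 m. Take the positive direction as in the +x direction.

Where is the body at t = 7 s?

68 m

On each constant-a segment, Δv = aΔt and Δx = v₀Δt + ½aΔt²; chain segment to segment.
0–6 s: v starts -2 m/s; Δx = -2·6 + ½·4·6² = 60 m; v ends 22 m/s.
6–7 s: v starts 22 m/s; Δx = 22·1 + ½·-8·1² = 18 m; v ends 14 m/s.
x(7) = -10 + Σ Δx = 68 m.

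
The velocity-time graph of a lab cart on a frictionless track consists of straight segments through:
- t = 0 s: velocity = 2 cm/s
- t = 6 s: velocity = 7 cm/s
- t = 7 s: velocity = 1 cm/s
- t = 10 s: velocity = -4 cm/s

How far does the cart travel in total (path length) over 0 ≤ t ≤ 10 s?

Distance (not displacement) is the total path length: add the absolute areas under v-t.
0–6 s: |½(2 + 7)(6)| = 27 cm
6–7 s: |½(7 + 1)(1)| = 4 cm
7–10 s: v = 0 at t = 7.6 s; triangle areas 0.3 + 4.8 = 5.1 cm
Total distance = 36.1 cm

36.1 cm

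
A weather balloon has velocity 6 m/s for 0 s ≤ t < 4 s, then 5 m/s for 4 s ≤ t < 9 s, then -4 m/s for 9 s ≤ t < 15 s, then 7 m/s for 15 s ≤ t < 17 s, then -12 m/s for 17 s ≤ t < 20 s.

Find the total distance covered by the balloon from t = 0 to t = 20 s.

Total distance travelled is ∫|v| dt — sum the magnitudes of each area piece.
0–4 s: |6| × 4 = 24 m
4–9 s: |5| × 5 = 25 m
9–15 s: |-4| × 6 = 24 m
15–17 s: |7| × 2 = 14 m
17–20 s: |-12| × 3 = 36 m
Total distance = 123 m

123 m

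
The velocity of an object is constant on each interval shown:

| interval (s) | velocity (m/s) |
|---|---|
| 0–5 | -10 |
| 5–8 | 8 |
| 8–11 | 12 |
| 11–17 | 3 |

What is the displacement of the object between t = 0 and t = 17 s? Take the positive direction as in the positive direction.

28 m

Displacement is the signed area under the v-t curve.
0–5 s: -10 × 5 = -50 m
5–8 s: 8 × 3 = 24 m
8–11 s: 12 × 3 = 36 m
11–17 s: 3 × 6 = 18 m
Net displacement = 28 m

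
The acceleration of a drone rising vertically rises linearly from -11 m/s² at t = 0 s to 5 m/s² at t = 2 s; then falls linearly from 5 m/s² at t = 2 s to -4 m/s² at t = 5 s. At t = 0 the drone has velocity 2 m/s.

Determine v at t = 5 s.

-2.5 m/s

Δv equals the area under the a-t graph; then v = v₀ + Δv.
0–2 s: ½(-11 + 5)(2) = -6 m/s
2–5 s: ½(5 + -4)(3) = 1.5 m/s
Δv = -4.5 m/s, so v(5) = 2 + (-4.5) = -2.5 m/s.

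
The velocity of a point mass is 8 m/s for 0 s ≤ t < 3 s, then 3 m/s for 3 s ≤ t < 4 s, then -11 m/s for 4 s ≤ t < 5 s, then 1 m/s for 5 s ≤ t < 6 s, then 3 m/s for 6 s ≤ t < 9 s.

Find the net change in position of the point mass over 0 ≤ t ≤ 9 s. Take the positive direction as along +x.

26 m

Net displacement equals the area under the velocity-time graph (areas below the axis count negative).
0–3 s: 8 × 3 = 24 m
3–4 s: 3 × 1 = 3 m
4–5 s: -11 × 1 = -11 m
5–6 s: 1 × 1 = 1 m
6–9 s: 3 × 3 = 9 m
Net displacement = 26 m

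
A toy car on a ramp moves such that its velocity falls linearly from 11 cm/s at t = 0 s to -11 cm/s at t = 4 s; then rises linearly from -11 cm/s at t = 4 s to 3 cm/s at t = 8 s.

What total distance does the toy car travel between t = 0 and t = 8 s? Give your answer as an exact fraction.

284/7 cm

Total distance travelled is ∫|v| dt — sum the magnitudes of each area piece.
0–4 s: v = 0 at t = 2 s; triangle areas 11 + 11 = 22 cm
4–8 s: v = 0 at t = 50/7 s; triangle areas 121/7 + 9/7 = 130/7 cm
Total distance = 284/7 cm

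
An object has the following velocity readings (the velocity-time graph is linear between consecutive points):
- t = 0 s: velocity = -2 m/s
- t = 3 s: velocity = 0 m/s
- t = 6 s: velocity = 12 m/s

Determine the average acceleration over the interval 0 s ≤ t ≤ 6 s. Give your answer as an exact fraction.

Average acceleration = Δv/Δt = (12 − -2)/(6 − 0) = 7/3 m/s².

7/3 m/s²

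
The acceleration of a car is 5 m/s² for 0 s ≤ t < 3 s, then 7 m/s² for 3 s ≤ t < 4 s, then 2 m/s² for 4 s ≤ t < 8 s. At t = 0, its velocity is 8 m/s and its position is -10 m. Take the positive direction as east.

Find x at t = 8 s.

199 m

On each constant-a segment, Δv = aΔt and Δx = v₀Δt + ½aΔt²; chain segment to segment.
0–3 s: v starts 8 m/s; Δx = 8·3 + ½·5·3² = 46.5 m; v ends 23 m/s.
3–4 s: v starts 23 m/s; Δx = 23·1 + ½·7·1² = 26.5 m; v ends 30 m/s.
4–8 s: v starts 30 m/s; Δx = 30·4 + ½·2·4² = 136 m; v ends 38 m/s.
x(8) = -10 + Σ Δx = 199 m.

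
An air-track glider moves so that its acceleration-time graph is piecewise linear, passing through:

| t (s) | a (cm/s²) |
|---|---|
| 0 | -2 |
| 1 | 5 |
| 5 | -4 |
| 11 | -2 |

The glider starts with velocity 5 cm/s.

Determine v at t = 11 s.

-9.5 cm/s

Δv equals the area under the a-t graph; then v = v₀ + Δv.
0–1 s: ½(-2 + 5)(1) = 1.5 cm/s
1–5 s: ½(5 + -4)(4) = 2 cm/s
5–11 s: ½(-4 + -2)(6) = -18 cm/s
Δv = -14.5 cm/s, so v(11) = 5 + (-14.5) = -9.5 cm/s.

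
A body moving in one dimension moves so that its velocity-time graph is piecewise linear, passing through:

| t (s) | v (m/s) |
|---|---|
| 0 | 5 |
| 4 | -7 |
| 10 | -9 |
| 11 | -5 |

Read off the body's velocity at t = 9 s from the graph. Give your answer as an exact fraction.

-26/3 m/s

On 4–10 s the graph is linear from -7 to -9 m/s: v(9) = -7 + (-9 − -7)·(9 − 4)/(10 − 4) = -26/3 m/s.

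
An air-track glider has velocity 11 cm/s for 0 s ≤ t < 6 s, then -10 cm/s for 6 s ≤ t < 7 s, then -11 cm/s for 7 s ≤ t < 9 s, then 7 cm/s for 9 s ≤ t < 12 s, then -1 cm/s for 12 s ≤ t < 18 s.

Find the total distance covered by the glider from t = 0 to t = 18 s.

Total distance travelled is ∫|v| dt — sum the magnitudes of each area piece.
0–6 s: |11| × 6 = 66 cm
6–7 s: |-10| × 1 = 10 cm
7–9 s: |-11| × 2 = 22 cm
9–12 s: |7| × 3 = 21 cm
12–18 s: |-1| × 6 = 6 cm
Total distance = 125 cm

125 cm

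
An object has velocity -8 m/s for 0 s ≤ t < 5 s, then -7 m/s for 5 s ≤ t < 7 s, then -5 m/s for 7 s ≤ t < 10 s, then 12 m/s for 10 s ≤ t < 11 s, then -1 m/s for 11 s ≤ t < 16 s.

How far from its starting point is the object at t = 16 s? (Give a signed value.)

Net displacement equals the area under the velocity-time graph (areas below the axis count negative).
0–5 s: -8 × 5 = -40 m
5–7 s: -7 × 2 = -14 m
7–10 s: -5 × 3 = -15 m
10–11 s: 12 × 1 = 12 m
11–16 s: -1 × 5 = -5 m
Net displacement = -62 m

-62 m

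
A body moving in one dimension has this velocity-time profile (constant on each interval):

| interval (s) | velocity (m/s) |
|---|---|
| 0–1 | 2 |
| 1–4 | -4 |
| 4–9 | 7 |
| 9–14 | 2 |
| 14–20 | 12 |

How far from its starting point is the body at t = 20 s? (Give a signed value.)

107 m

Net displacement equals the area under the velocity-time graph (areas below the axis count negative).
0–1 s: 2 × 1 = 2 m
1–4 s: -4 × 3 = -12 m
4–9 s: 7 × 5 = 35 m
9–14 s: 2 × 5 = 10 m
14–20 s: 12 × 6 = 72 m
Net displacement = 107 m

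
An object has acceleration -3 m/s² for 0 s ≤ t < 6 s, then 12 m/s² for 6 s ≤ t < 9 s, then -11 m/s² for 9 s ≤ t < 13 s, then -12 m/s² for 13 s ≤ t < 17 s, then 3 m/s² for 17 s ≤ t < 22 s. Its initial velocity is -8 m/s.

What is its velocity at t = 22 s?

Δv equals the area under the a-t graph; then v = v₀ + Δv.
0–6 s: -3 × 6 = -18 m/s
6–9 s: 12 × 3 = 36 m/s
9–13 s: -11 × 4 = -44 m/s
13–17 s: -12 × 4 = -48 m/s
17–22 s: 3 × 5 = 15 m/s
Δv = -59 m/s, so v(22) = -8 + (-59) = -67 m/s.

-67 m/s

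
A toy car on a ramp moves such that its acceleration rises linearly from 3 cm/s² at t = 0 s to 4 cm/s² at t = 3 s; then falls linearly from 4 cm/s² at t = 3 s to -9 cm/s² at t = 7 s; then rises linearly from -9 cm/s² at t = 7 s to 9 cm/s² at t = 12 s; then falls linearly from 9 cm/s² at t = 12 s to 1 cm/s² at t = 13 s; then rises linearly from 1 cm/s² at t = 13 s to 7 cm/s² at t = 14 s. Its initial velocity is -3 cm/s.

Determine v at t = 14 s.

Δv equals the area under the a-t graph; then v = v₀ + Δv.
0–3 s: ½(3 + 4)(3) = 10.5 cm/s
3–7 s: ½(4 + -9)(4) = -10 cm/s
7–12 s: ½(-9 + 9)(5) = 0 cm/s
12–13 s: ½(9 + 1)(1) = 5 cm/s
13–14 s: ½(1 + 7)(1) = 4 cm/s
Δv = 9.5 cm/s, so v(14) = -3 + (9.5) = 6.5 cm/s.

6.5 cm/s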